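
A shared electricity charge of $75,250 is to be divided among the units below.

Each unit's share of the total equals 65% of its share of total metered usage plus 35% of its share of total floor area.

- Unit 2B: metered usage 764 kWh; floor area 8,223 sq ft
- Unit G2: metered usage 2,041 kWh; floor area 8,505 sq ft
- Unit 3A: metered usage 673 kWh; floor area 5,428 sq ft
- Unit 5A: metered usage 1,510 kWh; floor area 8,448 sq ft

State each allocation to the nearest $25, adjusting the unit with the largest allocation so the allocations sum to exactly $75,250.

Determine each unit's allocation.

Unit 2B: $14,575 | Unit G2: $27,325 | Unit 3A: $11,275 | Unit 5A: $22,075

Metered usage total 4,988; floor area total 30,604.
Composite weights (65% metered usage + 35% floor area): Unit 2B 0.1936; Unit G2 0.3632; Unit 3A 0.1498; Unit 5A 0.2934.
Unrounded shares: Unit 2B 14,568.44; Unit G2 27,333.44; Unit 3A 11,270.74; Unit 5A 22,077.38.
After rounding ($25): Unit 2B $14,575; Unit G2 $27,325; Unit 3A $11,275; Unit 5A $22,075. Sum = $75,250.
Sum already equals the total — no adjustment.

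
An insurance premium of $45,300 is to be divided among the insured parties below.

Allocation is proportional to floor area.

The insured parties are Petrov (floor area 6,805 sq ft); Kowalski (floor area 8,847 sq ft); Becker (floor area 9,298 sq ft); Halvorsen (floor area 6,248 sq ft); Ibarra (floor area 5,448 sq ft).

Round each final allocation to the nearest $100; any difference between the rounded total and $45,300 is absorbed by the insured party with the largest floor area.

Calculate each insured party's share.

Sum of floor area: 6,805 + 8,847 + 9,298 + 6,248 + 5,448 = 36,646.
Pro-rata amounts: Petrov 8,412.01; Kowalski 10,936.23; Becker 11,493.73; Halvorsen 7,723.47; Ibarra 6,734.55.
After rounding ($100): Petrov $8,400; Kowalski $10,900; Becker $11,500; Halvorsen $7,700; Ibarra $6,700. Sum = $45,200.
Difference $45,300 − $45,200 = +$100 applied to largest floor area (Becker): Becker becomes $11,600.

Petrov: $8,400 · Kowalski: $10,900 · Becker: $11,600 · Halvorsen: $7,700 · Ibarra: $6,700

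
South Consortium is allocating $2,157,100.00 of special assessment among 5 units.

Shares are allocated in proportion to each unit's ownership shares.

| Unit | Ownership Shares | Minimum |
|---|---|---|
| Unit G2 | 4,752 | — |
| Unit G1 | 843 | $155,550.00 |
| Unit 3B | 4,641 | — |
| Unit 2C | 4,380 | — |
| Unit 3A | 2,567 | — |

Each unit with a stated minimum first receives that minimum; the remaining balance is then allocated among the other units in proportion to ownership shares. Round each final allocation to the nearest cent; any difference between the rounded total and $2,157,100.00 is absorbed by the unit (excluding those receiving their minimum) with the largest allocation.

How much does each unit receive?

Unit G2: $582,090.92 · Unit G1: $155,550.00 · Unit 3B: $568,494.10 · Unit 2C: $536,523.19 · Unit 3A: $314,441.79

Fund the minimums — Unit G1 $155,550.00. Remaining pool $2,001,550.00.
Remaining pool split over remaining ownership shares 16,340: Unit G2 582,090.9180 → $582,090.92; Unit 3B 568,494.0973 → $568,494.10; Unit 2C 536,523.1946 → $536,523.19; Unit 3A 314,441.7901 → $314,441.79.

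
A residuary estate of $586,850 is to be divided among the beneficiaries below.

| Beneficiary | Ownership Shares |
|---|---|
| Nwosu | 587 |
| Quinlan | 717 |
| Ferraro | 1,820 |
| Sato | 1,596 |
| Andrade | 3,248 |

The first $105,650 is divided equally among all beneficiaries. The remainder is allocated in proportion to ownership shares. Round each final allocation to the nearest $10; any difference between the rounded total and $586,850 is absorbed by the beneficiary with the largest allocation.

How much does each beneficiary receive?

Nwosu: $56,580 · Quinlan: $64,430 · Ferraro: $131,040 · Sato: $117,510 · Andrade: $217,290

$105,650 shared equally gives $21,130 per beneficiary.
Remainder $481,200 by ownership shares (total 7,968): Nwosu 35,449.85 → $35,450; Quinlan 43,300.75 → $43,300; Ferraro 109,912.65 → $109,910; Sato 96,384.94 → $96,380; Andrade 196,151.81 → $196,150.
Rounding difference +$10 on remainder applied to Andrade.
Totals: Nwosu $21,130 + $35,450 = $56,580; Quinlan $21,130 + $43,300 = $64,430; Ferraro $21,130 + $109,910 = $131,040; Sato $21,130 + $96,380 = $117,510; Andrade $21,130 + $196,160 = $217,290.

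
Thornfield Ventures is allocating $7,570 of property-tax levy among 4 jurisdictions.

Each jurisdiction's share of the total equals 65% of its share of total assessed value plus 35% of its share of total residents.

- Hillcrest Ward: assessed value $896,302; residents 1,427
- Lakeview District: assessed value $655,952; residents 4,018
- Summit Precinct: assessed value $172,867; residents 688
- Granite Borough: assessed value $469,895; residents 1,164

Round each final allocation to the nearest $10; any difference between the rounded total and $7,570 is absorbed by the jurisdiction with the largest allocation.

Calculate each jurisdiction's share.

Totals — assessed value 2,195,016, residents 7,297.
Composite weights (65% assessed value + 35% residents): Hillcrest Ward 0.3339; Lakeview District 0.3870; Summit Precinct 0.0842; Granite Borough 0.1950.
Unrounded shares: Hillcrest Ward 2,527.35; Lakeview District 2,929.34; Summit Precinct 637.32; Granite Borough 1,475.99.
After rounding ($10): Hillcrest Ward $2,530; Lakeview District $2,930; Summit Precinct $640; Granite Borough $1,480. Sum = $7,580.
Difference $7,570 − $7,580 = −$10 applied to largest allocation (Lakeview District): Lakeview District becomes $2,920.

Hillcrest Ward: $2,530 · Lakeview District: $2,920 · Summit Precinct: $640 · Granite Borough: $1,480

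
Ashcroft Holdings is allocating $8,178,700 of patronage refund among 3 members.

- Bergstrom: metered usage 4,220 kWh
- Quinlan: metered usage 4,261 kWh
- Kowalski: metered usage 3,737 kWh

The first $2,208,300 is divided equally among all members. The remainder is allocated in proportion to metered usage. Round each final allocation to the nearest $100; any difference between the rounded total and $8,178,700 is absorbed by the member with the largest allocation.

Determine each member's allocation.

Bergstrom: $2,798,200; Quinlan: $2,818,300; Kowalski: $2,562,200

$2,208,300 shared equally gives $736,100 per member.
Remainder $5,970,400 by metered usage (total 12,218): Bergstrom 2,062,128.66 → $2,062,100; Quinlan 2,082,163.56 → $2,082,200; Kowalski 1,826,107.78 → $1,826,100.
Totals: Bergstrom $736,100 + $2,062,100 = $2,798,200; Quinlan $736,100 + $2,082,200 = $2,818,300; Kowalski $736,100 + $1,826,100 = $2,562,200.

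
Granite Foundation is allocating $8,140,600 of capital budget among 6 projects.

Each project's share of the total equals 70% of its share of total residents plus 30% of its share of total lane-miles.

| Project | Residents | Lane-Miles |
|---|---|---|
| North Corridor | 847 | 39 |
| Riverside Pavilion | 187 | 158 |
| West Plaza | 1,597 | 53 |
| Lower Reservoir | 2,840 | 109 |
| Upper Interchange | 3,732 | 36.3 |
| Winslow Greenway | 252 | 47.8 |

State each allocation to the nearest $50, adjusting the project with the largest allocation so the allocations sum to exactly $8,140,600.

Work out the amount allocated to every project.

Totals — residents 9,455, lane-miles 443.1.
Blended shares (70% residents + 30% lane-miles): North Corridor 0.0891; Riverside Pavilion 0.1208; West Plaza 0.1541; Lower Reservoir 0.2841; Upper Interchange 0.3009; Winslow Greenway 0.0510.
Raw shares: North Corridor 725,428.70; Riverside Pavilion 983,532.00; West Plaza 1,254,607.18; Lower Reservoir 2,312,397.36; Upper Interchange 2,449,303.84; Winslow Greenway 415,330.91.
Rounded to nearest $50: North Corridor $725,450; Riverside Pavilion $983,550; West Plaza $1,254,600; Lower Reservoir $2,312,400; Upper Interchange $2,449,300; Winslow Greenway $415,350. Sum = $8,140,650.
Difference $8,140,600 − $8,140,650 = −$50 applied to largest allocation (Upper Interchange): Upper Interchange becomes $2,449,250.

North Corridor: $725,450; Riverside Pavilion: $983,550; West Plaza: $1,254,600; Lower Reservoir: $2,312,400; Upper Interchange: $2,449,250; Winslow Greenway: $415,350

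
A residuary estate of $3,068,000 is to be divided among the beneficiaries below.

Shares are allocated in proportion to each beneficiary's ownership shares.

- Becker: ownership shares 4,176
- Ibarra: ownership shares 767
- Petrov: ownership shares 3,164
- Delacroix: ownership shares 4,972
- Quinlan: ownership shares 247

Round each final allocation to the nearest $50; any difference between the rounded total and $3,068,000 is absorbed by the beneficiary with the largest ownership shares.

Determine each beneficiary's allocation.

Total ownership shares = 4,176 + 767 + 3,164 + 4,972 + 247 = 13,326.
Proportional shares: Becker 961,426.38; Ibarra 176,583.82; Petrov 728,437.04; Delacroix 1,144,686.78; Quinlan 56,865.98.
After rounding ($50): Becker $961,450; Ibarra $176,600; Petrov $728,450; Delacroix $1,144,700; Quinlan $56,850. Sum = $3,068,050.
Difference $3,068,000 − $3,068,050 = −$50 applied to largest ownership shares (Delacroix): Delacroix becomes $1,144,650.

Becker: $961,450 | Ibarra: $176,600 | Petrov: $728,450 | Delacroix: $1,144,650 | Quinlan: $56,850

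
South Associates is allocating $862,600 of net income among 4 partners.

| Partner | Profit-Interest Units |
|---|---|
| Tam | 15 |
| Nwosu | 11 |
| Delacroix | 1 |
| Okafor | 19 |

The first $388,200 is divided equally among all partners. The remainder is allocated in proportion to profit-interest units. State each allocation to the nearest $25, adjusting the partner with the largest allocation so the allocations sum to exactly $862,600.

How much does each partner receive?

Tam: $251,750 | Nwosu: $210,500 | Delacroix: $107,375 | Okafor: $292,975

First tranche $388,200 split equally: $97,050 each.
Remainder $474,400 by profit-interest units (total 46): Tam 154,695.65 → $154,700; Nwosu 113,443.48 → $113,450; Delacroix 10,313.04 → $10,325; Okafor 195,947.83 → $195,950.
Rounding difference −$25 on remainder applied to Okafor.
Totals: Tam $97,050 + $154,700 = $251,750; Nwosu $97,050 + $113,450 = $210,500; Delacroix $97,050 + $10,325 = $107,375; Okafor $97,050 + $195,925 = $292,975.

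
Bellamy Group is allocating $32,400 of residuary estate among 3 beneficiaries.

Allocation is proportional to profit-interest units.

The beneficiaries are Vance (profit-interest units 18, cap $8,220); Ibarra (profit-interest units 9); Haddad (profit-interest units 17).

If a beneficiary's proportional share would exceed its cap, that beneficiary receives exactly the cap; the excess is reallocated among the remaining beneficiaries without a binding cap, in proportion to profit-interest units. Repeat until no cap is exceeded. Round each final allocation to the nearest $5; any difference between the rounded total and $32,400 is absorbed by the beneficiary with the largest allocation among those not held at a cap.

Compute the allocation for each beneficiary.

Sum of profit-interest units: 44.
Proportional shares (ignoring caps): Vance 13,254.55; Ibarra 6,627.27; Haddad 12,518.18.
Held at cap: Vance ($8,220); remaining pool $24,180 reallocated over remaining profit-interest units 26.
Remaining shares: Ibarra 8,370.00 → $8,370; Haddad 15,810.00 → $15,810.

Vance: $8,220 · Ibarra: $8,370 · Haddad: $15,810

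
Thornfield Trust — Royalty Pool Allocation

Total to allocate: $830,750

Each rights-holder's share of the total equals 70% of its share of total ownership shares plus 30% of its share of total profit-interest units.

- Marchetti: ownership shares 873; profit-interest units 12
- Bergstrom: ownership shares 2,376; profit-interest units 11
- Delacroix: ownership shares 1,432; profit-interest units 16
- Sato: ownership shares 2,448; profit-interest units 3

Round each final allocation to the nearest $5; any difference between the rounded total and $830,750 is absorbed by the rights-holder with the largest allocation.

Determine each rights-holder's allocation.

Ownership shares total 7,129; profit-interest units total 42.
Combined weights (70% ownership shares + 30% profit-interest units): Marchetti 0.1714; Bergstrom 0.3119; Delacroix 0.2549; Sato 0.2618.
Pro-rata amounts: Marchetti 142,419.28; Bergstrom 259,087.69; Delacroix 211,753.60; Sato 217,489.43.
After rounding ($5): Marchetti $142,420; Bergstrom $259,090; Delacroix $211,755; Sato $217,490. Sum = $830,755.
Difference $830,750 − $830,755 = −$5 applied to largest allocation (Bergstrom): Bergstrom becomes $259,085.

Marchetti: $142,420; Bergstrom: $259,085; Delacroix: $211,755; Sato: $217,490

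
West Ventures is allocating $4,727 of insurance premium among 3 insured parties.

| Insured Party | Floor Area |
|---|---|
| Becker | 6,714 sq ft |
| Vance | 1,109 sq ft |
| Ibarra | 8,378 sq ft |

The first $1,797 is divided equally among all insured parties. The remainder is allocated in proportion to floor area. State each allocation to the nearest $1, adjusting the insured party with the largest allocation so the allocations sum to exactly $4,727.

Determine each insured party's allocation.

$1,797 shared equally gives $599 per insured party.
Remainder $2,930 by floor area (total 16,201): Becker 1,214.25 → $1,214; Vance 200.57 → $201; Ibarra 1,515.19 → $1,515.
Totals: Becker $599 + $1,214 = $1,813; Vance $599 + $201 = $800; Ibarra $599 + $1,515 = $2,114.

Becker: $1,813; Vance: $800; Ibarra: $2,114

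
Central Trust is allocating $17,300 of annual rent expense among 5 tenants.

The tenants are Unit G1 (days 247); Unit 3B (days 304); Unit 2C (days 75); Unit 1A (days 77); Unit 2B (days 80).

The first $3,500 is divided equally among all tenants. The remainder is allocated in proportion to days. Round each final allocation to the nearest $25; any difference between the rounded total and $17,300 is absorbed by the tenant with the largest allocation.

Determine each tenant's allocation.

Equal tier: $3,500 ÷ 5 = $700 apiece.
Remainder $13,800 by days (total 783): Unit G1 4,353.26 → $4,350; Unit 3B 5,357.85 → $5,350; Unit 2C 1,321.84 → $1,325; Unit 1A 1,357.09 → $1,350; Unit 2B 1,409.96 → $1,400.
Rounding difference +$25 on remainder applied to Unit 3B.
Totals: Unit G1 $700 + $4,350 = $5,050; Unit 3B $700 + $5,375 = $6,075; Unit 2C $700 + $1,325 = $2,025; Unit 1A $700 + $1,350 = $2,050; Unit 2B $700 + $1,400 = $2,100.

Unit G1: $5,050; Unit 3B: $6,075; Unit 2C: $2,025; Unit 1A: $2,050; Unit 2B: $2,100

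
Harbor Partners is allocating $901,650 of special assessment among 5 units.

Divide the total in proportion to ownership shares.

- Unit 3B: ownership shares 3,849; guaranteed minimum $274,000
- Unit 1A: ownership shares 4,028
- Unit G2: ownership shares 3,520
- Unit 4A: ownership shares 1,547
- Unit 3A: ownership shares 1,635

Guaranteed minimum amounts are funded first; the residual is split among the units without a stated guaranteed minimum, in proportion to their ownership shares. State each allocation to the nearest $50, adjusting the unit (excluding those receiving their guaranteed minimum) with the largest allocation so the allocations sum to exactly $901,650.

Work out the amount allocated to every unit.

Unit 3B: $274,000; Unit 1A: $235,600; Unit G2: $205,900; Unit 4A: $90,500; Unit 3A: $95,650

Guaranteed amounts: Unit 3B $274,000. Balance $627,650.
Balance split over remaining ownership shares 10,730: Unit 1A 235,617.35 → $235,600; Unit G2 205,901.96 → $205,900; Unit 4A 90,491.57 → $90,500; Unit 3A 95,639.12 → $95,650.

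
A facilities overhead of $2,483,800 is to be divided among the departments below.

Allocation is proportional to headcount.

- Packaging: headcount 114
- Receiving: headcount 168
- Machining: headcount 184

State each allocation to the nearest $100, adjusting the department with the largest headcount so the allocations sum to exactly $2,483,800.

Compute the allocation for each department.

Packaging: $607,600 | Receiving: $895,400 | Machining: $980,800

Sum of headcount: 114 + 168 + 184 = 466.
Raw shares: Packaging 607,624.89; Receiving 895,447.21; Machining 980,727.90.
Rounded to nearest $100: Packaging $607,600; Receiving $895,400; Machining $980,700. Sum = $2,483,700.
Difference $2,483,800 − $2,483,700 = +$100 applied to largest headcount (Machining): Machining becomes $980,800.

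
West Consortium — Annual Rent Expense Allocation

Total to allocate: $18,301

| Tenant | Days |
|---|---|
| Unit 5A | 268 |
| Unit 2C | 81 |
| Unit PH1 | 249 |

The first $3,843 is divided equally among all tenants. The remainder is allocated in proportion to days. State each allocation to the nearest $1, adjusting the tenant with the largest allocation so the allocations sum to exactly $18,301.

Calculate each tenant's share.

First tranche $3,843 split equally: $1,281 each.
Remainder $14,458 by days (total 598): Unit 5A 6,479.51 → $6,480; Unit 2C 1,958.36 → $1,958; Unit PH1 6,020.14 → $6,020.
Totals: Unit 5A $1,281 + $6,480 = $7,761; Unit 2C $1,281 + $1,958 = $3,239; Unit PH1 $1,281 + $6,020 = $7,301.

Unit 5A: $7,761 | Unit 2C: $3,239 | Unit PH1: $7,301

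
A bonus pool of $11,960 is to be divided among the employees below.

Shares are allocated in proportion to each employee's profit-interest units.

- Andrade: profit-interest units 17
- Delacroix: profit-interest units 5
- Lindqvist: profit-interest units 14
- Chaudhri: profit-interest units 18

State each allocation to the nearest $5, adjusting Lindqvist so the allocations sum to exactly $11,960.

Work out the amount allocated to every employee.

Andrade: $3,765 · Delacroix: $1,105 · Lindqvist: $3,105 · Chaudhri: $3,985

Combined profit-interest units = 54.
Unrounded shares: Andrade 17/54 × $11,960 = 3,765.19; Delacroix 5/54 × $11,960 = 1,107.41; Lindqvist 14/54 × $11,960 = 3,100.74; Chaudhri 18/54 × $11,960 = 3,986.67.
After rounding ($5): Andrade $3,765; Delacroix $1,105; Lindqvist $3,100; Chaudhri $3,985. Sum = $11,955.
Difference $11,960 − $11,955 = +$5 applied to Lindqvist: Lindqvist becomes $3,105.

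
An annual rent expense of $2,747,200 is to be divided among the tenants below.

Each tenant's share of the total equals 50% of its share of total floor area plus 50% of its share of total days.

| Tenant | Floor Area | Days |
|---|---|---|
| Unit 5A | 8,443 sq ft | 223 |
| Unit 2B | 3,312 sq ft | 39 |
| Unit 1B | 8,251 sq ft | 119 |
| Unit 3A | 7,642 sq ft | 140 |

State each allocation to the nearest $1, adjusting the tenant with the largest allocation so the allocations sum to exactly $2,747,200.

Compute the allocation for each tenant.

Unit 5A: $1,007,395; Unit 2B: $267,368; Unit 1B: $723,664; Unit 3A: $748,773

Totals — floor area 27,648, days 521.
Blended shares (50% floor area + 50% days): Unit 5A 0.3667; Unit 2B 0.0973; Unit 1B 0.2634; Unit 3A 0.2726.
Pro-rata amounts: Unit 5A 1,007,395.14; Unit 2B 267,368.10; Unit 1B 723,663.54; Unit 3A 748,773.22.
At nearest $1: Unit 5A $1,007,395; Unit 2B $267,368; Unit 1B $723,664; Unit 3A $748,773. Sum = $2,747,200.
Rounded total matches; no reconciliation needed.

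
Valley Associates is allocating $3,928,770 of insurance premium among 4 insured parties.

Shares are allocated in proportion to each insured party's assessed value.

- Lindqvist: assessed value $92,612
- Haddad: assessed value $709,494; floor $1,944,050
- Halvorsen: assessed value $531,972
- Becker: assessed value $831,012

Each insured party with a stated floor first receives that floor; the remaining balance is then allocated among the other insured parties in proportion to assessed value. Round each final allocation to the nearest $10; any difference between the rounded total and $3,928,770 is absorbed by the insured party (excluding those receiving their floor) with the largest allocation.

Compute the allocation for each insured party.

Lindqvist: $126,280; Haddad: $1,944,050; Halvorsen: $725,350; Becker: $1,133,090

Fund the minimums — Haddad $1,944,050. Residual $1,984,720.
Residual split over remaining assessed value 1,455,596: Lindqvist 126,277.41 → $126,280; Halvorsen 725,349.25 → $725,350; Becker 1,133,093.34 → $1,133,090.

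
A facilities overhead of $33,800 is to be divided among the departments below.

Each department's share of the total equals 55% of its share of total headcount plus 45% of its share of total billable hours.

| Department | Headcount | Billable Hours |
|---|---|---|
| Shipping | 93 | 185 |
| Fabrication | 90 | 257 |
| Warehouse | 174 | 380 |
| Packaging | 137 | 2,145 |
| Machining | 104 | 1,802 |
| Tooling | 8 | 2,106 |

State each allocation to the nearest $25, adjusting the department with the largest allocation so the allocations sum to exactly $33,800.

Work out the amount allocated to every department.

Totals — headcount 606, billable hours 6,875.
Combined weights (55% headcount + 45% billable hours): Shipping 0.0965; Fabrication 0.0985; Warehouse 0.1828; Packaging 0.2647; Machining 0.2123; Tooling 0.1451.
Unrounded shares: Shipping 3,262.21; Fabrication 3,329.47; Warehouse 6,178.42; Packaging 8,948.21; Machining 7,177.04; Tooling 4,904.65.
Rounded to nearest $25: Shipping $3,250; Fabrication $3,325; Warehouse $6,175; Packaging $8,950; Machining $7,175; Tooling $4,900. Sum = $33,775.
Difference $33,800 − $33,775 = +$25 applied to largest allocation (Packaging): Packaging becomes $8,975.

Shipping: $3,250; Fabrication: $3,325; Warehouse: $6,175; Packaging: $8,975; Machining: $7,175; Tooling: $4,900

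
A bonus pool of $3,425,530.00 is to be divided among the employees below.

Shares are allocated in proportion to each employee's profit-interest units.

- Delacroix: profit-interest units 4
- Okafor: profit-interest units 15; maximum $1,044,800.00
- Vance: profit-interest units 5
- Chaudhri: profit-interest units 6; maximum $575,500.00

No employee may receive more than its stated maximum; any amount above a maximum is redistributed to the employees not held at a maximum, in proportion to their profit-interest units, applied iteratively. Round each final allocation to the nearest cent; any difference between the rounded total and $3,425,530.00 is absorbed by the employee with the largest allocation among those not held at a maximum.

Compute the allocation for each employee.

Profit-interest units total: 30.
Pro-rata shares before constraints: Delacroix 456,737.3333; Okafor 1,712,765.0000; Vance 570,921.6667; Chaudhri 685,106.0000.
Held at cap: Okafor ($1,044,800.00), Chaudhri ($575,500.00); residual $1,805,230.00 reallocated over remaining profit-interest units 9.
Shares after redistribution: Delacroix 802,324.4444 → $802,324.44; Vance 1,002,905.5556 → $1,002,905.56.

Delacroix: $802,324.44 | Okafor: $1,044,800.00 | Vance: $1,002,905.56 | Chaudhri: $575,500.00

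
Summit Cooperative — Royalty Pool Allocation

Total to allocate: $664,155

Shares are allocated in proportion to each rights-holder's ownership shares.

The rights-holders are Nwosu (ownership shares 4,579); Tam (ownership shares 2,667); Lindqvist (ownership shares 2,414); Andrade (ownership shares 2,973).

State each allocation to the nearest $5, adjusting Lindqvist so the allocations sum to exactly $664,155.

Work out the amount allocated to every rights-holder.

Combined ownership shares = 12,633.
Unrounded shares: Nwosu 4,579/12,633 × $664,155 = 240,731.87; Tam 2,667/12,633 × $664,155 = 140,212.25; Lindqvist 2,414/12,633 × $664,155 = 126,911.28; Andrade 2,973/12,633 × $664,155 = 156,299.60.
Rounded to nearest $5: Nwosu $240,730; Tam $140,210; Lindqvist $126,910; Andrade $156,300. Sum = $664,150.
Difference $664,155 − $664,150 = +$5 applied to Lindqvist: Lindqvist becomes $126,915.

Nwosu: $240,730 · Tam: $140,210 · Lindqvist: $126,915 · Andrade: $156,300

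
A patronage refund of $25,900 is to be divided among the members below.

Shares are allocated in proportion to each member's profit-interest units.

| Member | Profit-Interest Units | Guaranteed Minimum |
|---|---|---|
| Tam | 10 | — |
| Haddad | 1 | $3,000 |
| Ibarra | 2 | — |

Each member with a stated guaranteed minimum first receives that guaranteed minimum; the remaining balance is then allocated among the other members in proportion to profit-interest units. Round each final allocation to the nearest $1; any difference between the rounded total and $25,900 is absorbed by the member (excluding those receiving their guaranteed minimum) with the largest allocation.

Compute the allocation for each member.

Tam: $19,083; Haddad: $3,000; Ibarra: $3,817

Fund the minimums — Haddad $3,000. Residual $22,900.
Residual split over remaining profit-interest units 12: Tam 19,083.33 → $19,083; Ibarra 3,816.67 → $3,817.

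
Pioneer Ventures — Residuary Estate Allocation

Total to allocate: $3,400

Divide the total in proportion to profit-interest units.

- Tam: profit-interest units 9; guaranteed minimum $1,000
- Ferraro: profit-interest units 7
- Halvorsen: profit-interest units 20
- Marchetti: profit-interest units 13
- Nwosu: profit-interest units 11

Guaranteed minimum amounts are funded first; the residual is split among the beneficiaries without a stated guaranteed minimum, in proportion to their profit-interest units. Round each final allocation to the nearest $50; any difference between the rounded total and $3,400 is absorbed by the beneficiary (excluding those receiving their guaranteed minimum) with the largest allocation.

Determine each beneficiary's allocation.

Tam: $1,000 · Ferraro: $350 · Halvorsen: $950 · Marchetti: $600 · Nwosu: $500

Minimums first: Tam $1,000. Balance $2,400.
Balance split over remaining profit-interest units 51: Ferraro 329.41 → $350; Halvorsen 941.18 → $950; Marchetti 611.76 → $600; Nwosu 517.65 → $500.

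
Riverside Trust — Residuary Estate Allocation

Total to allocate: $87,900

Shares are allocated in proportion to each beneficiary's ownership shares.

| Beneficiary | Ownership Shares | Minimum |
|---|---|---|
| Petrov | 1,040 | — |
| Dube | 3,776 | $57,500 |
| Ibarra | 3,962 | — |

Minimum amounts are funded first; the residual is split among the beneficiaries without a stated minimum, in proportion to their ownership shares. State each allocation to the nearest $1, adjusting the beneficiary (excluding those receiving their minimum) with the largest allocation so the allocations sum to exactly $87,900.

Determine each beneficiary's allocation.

Fund the minimums — Dube $57,500. Balance $30,400.
Balance split over remaining ownership shares 5,002: Petrov 6,320.67 → $6,321; Ibarra 24,079.33 → $24,079.

Petrov: $6,321; Dube: $57,500; Ibarra: $24,079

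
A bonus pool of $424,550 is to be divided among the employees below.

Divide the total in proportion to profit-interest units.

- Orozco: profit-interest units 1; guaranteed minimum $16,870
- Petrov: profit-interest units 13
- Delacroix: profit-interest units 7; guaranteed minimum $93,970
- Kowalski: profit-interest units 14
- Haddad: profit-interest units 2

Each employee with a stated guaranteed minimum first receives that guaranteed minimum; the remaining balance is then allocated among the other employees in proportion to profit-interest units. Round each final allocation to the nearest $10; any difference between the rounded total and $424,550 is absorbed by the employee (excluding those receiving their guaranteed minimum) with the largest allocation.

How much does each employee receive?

Orozco: $16,870 | Petrov: $140,630 | Delacroix: $93,970 | Kowalski: $151,440 | Haddad: $21,640

Fund the minimums — Orozco $16,870; Delacroix $93,970. Residual $313,710.
Residual split over remaining profit-interest units 29: Petrov 140,628.62 → $140,630; Kowalski 151,446.21 → $151,450; Haddad 21,635.17 → $21,640.
Rounding difference −$10 applied to Kowalski → $151,440.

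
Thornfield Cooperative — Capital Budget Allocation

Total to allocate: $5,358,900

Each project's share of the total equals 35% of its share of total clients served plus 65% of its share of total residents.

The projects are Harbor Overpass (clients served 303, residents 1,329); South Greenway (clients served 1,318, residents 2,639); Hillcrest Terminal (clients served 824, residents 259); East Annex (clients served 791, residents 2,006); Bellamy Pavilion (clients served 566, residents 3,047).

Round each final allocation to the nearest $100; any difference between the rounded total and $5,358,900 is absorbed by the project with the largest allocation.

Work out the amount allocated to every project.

Totals — clients served 3,802, residents 9,280.
Composite weights (35% clients served + 65% residents): Harbor Overpass 0.1210; South Greenway 0.3062; Hillcrest Terminal 0.0940; East Annex 0.2133; Bellamy Pavilion 0.2655.
Proportional shares: Harbor Overpass 648,322.39; South Greenway 1,640,759.22; Hillcrest Terminal 503,715.04; East Annex 1,143,178.79; Bellamy Pavilion 1,422,924.56.
After rounding ($100): Harbor Overpass $648,300; South Greenway $1,640,800; Hillcrest Terminal $503,700; East Annex $1,143,200; Bellamy Pavilion $1,422,900. Sum = $5,358,900.
No rounding difference to absorb.

Harbor Overpass: $648,300 · South Greenway: $1,640,800 · Hillcrest Terminal: $503,700 · East Annex: $1,143,200 · Bellamy Pavilion: $1,422,900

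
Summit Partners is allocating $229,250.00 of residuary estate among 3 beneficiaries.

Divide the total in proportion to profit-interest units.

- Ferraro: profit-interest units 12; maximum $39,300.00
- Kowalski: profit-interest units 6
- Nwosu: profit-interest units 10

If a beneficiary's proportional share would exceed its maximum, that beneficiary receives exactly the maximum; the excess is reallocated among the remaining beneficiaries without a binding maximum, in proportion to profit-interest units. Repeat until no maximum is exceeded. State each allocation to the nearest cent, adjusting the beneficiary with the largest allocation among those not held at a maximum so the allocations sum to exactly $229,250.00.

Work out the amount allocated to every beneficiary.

Ferraro: $39,300.00 | Kowalski: $71,231.25 | Nwosu: $118,718.75

Total profit-interest units = 28.
Unconstrained shares: Ferraro 98,250.0000; Kowalski 49,125.0000; Nwosu 81,875.0000.
Cap binds for Ferraro ($39,300.00); balance $189,950.00 reallocated over remaining profit-interest units 16.
Shares after redistribution: Kowalski 71,231.2500 → $71,231.25; Nwosu 118,718.7500 → $118,718.75.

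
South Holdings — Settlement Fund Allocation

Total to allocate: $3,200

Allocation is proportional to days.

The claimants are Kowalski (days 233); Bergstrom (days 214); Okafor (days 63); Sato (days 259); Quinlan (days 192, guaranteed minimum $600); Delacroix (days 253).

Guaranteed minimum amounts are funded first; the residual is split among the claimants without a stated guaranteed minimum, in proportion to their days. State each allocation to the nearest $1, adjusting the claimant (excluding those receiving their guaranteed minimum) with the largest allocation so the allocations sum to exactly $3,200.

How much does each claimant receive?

Guaranteed amounts: Quinlan $600. Remaining pool $2,600.
Remaining pool split over remaining days 1,022: Kowalski 592.76 → $593; Bergstrom 544.42 → $544; Okafor 160.27 → $160; Sato 658.90 → $659; Delacroix 643.64 → $644.

Kowalski: $593; Bergstrom: $544; Okafor: $160; Sato: $659; Quinlan: $600; Delacroix: $644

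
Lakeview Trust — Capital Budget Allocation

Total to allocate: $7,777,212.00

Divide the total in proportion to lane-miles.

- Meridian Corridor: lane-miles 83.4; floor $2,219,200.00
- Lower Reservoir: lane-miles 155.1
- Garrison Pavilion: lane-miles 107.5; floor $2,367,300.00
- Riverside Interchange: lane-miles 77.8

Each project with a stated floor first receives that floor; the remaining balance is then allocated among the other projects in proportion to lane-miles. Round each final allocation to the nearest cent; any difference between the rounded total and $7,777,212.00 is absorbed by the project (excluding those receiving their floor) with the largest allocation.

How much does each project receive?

Meridian Corridor: $2,219,200.00; Lower Reservoir: $2,124,858.01; Garrison Pavilion: $2,367,300.00; Riverside Interchange: $1,065,853.99

Fund the minimums — Meridian Corridor $2,219,200.00; Garrison Pavilion $2,367,300.00. Residual $3,190,712.00.
Residual split over remaining lane-miles 232.9: Lower Reservoir 2,124,858.0129 → $2,124,858.01; Riverside Interchange 1,065,853.9871 → $1,065,853.99.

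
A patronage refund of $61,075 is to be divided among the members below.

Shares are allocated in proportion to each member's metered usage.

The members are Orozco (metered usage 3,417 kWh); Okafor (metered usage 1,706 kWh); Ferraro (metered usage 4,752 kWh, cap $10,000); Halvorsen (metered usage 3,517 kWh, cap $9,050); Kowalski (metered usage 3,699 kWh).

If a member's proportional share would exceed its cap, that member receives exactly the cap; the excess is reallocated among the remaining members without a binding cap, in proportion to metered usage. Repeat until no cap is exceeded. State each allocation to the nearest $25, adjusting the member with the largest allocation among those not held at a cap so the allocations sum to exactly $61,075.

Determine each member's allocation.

Orozco: $16,275; Okafor: $8,125; Ferraro: $10,000; Halvorsen: $9,050; Kowalski: $17,625

Combined metered usage = 17,091.
Proportional shares (ignoring caps): Orozco 12,210.71; Okafor 6,096.42; Ferraro 16,981.36; Halvorsen 12,568.06; Kowalski 13,218.44.
Held at cap: Ferraro ($10,000), Halvorsen ($9,050); residual $42,025 reallocated over remaining metered usage 8,822.
Shares after redistribution: Orozco 16,277.42 → $16,275; Okafor 8,126.80 → $8,125; Kowalski 17,620.77 → $17,625.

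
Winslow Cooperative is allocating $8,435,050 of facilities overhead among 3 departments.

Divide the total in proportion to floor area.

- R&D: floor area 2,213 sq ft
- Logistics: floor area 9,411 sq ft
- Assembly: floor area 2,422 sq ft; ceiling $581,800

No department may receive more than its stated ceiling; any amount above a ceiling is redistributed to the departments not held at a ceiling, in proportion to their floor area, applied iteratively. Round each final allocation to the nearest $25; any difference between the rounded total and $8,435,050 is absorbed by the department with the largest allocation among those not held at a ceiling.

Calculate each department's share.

Sum of floor area: 14,046.
Pro-rata shares before constraints: R&D 1,328,973.78; Logistics 5,651,591.60; Assembly 1,454,484.63.
Cap binds for Assembly ($581,800); remaining pool $7,853,250 reallocated over remaining floor area 11,624.
Redistributed shares: R&D 1,495,117.19 → $1,495,125; Logistics 6,358,132.81 → $6,358,125.

R&D: $1,495,125; Logistics: $6,358,125; Assembly: $581,800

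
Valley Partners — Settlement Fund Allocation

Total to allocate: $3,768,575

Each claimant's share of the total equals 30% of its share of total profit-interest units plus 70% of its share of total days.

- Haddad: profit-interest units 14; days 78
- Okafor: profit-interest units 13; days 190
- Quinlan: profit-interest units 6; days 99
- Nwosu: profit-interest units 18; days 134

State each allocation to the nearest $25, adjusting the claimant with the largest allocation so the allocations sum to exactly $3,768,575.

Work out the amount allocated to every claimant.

Haddad: $721,050 · Okafor: $1,288,625 · Quinlan: $654,300 · Nwosu: $1,104,600

Profit-interest units total 51; days total 501.
Composite weights (30% profit-interest units + 70% days): Haddad 0.1913; Okafor 0.3419; Quinlan 0.1736; Nwosu 0.2931.
Pro-rata amounts: Haddad 721,060.21; Okafor 1,288,625.22; Quinlan 654,290.46; Nwosu 1,104,599.11.
After rounding ($25): Haddad $721,050; Okafor $1,288,625; Quinlan $654,300; Nwosu $1,104,600. Sum = $3,768,575.
Sum already equals the total — no adjustment.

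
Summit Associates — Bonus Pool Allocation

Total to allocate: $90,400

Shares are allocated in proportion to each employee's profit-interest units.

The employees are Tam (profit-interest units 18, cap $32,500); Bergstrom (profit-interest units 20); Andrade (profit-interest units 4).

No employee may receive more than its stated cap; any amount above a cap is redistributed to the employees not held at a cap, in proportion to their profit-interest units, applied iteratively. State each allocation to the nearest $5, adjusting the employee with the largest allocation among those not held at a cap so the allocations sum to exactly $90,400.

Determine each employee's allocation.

Profit-interest units total: 42.
Pro-rata shares before constraints: Tam 38,742.86; Bergstrom 43,047.62; Andrade 8,609.52.
Held at cap: Tam ($32,500); remaining pool $57,900 reallocated over remaining profit-interest units 24.
Shares after redistribution: Bergstrom 48,250.00 → $48,250; Andrade 9,650.00 → $9,650.

Tam: $32,500; Bergstrom: $48,250; Andrade: $9,650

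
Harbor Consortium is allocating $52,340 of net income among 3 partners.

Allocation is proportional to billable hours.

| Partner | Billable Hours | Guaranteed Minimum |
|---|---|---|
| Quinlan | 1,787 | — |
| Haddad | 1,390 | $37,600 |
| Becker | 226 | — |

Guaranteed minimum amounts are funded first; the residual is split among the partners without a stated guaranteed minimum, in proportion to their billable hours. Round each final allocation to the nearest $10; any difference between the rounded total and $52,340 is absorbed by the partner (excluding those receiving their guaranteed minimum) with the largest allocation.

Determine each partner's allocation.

Guaranteed amounts: Haddad $37,600. Residual $14,740.
Residual split over remaining billable hours 2,013: Quinlan 13,085.14 → $13,090; Becker 1,654.86 → $1,650.

Quinlan: $13,090 · Haddad: $37,600 · Becker: $1,650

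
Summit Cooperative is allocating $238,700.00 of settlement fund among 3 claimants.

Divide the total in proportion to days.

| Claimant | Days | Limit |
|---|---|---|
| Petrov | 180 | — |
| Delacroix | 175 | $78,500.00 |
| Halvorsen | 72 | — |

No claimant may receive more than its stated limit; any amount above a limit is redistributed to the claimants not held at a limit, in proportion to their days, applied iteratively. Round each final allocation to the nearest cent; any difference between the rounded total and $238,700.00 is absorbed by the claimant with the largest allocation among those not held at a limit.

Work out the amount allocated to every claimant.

Petrov: $114,428.57; Delacroix: $78,500.00; Halvorsen: $45,771.43

Sum of days: 427.
Unconstrained shares: Petrov 100,622.9508; Delacroix 97,827.8689; Halvorsen 40,249.1803.
Capped: Delacroix ($78,500.00); remaining pool $160,200.00 reallocated over remaining days 252.
Redistributed shares: Petrov 114,428.5714 → $114,428.57; Halvorsen 45,771.4286 → $45,771.43.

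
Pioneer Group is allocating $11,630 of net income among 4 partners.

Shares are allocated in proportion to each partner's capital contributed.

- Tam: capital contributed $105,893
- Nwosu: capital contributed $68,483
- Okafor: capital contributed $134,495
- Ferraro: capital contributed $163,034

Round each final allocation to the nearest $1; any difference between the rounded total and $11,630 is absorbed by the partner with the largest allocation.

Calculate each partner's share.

Capital contributed total: 471,905.
Unrounded shares: Tam 105,893/471,905 × $11,630 = 2,609.71; Nwosu 68,483/471,905 × $11,630 = 1,687.75; Okafor 134,495/471,905 × $11,630 = 3,314.60; Ferraro 163,034/471,905 × $11,630 = 4,017.94.
After rounding ($1): Tam $2,610; Nwosu $1,688; Okafor $3,315; Ferraro $4,018. Sum = $11,631.
Difference $11,630 − $11,631 = −$1 applied to largest allocation (Ferraro): Ferraro becomes $4,017.

Tam: $2,610 | Nwosu: $1,688 | Okafor: $3,315 | Ferraro: $4,017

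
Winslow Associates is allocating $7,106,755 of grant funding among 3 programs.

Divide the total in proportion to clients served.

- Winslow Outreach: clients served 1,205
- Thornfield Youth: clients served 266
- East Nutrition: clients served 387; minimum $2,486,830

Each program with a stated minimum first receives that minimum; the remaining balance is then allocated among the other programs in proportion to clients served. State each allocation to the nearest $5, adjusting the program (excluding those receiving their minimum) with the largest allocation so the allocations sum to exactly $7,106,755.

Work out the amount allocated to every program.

Fund the minimums — East Nutrition $2,486,830. Remaining pool $4,619,925.
Remaining pool split over remaining clients served 1,471: Winslow Outreach 3,784,506.88 → $3,784,505; Thornfield Youth 835,418.12 → $835,420.

Winslow Outreach: $3,784,505 | Thornfield Youth: $835,420 | East Nutrition: $2,486,830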